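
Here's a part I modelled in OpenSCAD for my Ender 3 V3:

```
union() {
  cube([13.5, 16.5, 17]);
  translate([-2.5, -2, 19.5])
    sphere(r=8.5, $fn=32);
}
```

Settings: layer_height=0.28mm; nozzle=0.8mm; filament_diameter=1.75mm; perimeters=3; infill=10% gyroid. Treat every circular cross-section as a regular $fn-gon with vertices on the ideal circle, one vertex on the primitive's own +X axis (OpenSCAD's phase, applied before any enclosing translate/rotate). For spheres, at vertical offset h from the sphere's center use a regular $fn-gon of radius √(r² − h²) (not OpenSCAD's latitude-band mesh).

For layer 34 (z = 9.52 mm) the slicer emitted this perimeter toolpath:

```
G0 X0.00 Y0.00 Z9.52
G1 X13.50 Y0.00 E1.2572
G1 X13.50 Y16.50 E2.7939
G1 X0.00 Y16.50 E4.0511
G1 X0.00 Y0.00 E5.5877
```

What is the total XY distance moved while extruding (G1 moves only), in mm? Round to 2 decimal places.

60.00 mm

Sum the Euclidean lengths of each G1 segment: total = 60.00 mm.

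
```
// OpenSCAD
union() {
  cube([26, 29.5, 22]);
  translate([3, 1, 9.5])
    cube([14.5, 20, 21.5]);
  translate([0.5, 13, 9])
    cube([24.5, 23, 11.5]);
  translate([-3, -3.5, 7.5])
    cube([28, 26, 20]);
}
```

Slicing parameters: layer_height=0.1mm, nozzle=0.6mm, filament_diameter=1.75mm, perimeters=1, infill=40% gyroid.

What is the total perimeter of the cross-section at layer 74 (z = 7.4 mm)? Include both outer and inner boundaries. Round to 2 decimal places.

111.00 mm

At z = 7.4 mm: the 26×29.5 cube contributes its full rectangle (perimeter 111.00 mm); the cube at (3, 1) is not intersected at this z (z outside [9.5, 31]); the cube at (0.5, 13) is not intersected at this z (z outside [9, 20.5]); the cube at (-3, -3.5) is absent (z outside [7.5, 27.5]); Merging all regions: only the 26×29.5 cube is present, so the union is just that shape — boundary = 111.00 mm. Overall, the cross-section is a single solid region. Total boundary length (outer) = 111.00 mm.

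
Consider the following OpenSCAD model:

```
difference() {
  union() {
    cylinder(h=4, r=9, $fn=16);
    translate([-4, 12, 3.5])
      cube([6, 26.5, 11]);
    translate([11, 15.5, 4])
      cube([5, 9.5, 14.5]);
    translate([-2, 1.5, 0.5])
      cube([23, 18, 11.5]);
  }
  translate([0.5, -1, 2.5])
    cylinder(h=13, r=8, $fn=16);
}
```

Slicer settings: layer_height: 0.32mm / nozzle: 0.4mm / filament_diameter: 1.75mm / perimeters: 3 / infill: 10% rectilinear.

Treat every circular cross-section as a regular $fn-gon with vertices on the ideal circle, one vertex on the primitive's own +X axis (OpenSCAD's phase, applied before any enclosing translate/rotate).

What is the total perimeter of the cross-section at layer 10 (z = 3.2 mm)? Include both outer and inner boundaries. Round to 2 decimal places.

At z = 3.2 mm: the r=9 cylinder contributes a regular 16-gon of circumradius 9 (perimeter = 2·16·9.000·sin(180°/16) = 56.19 mm); the cube at (-4, 12) is absent (z outside [3.5, 14.5]); the cube at (11, 15.5) is absent (z outside [4, 18.5]); the cube at (-2, 1.5) (footprint 23×18) is included at this height (perimeter 82.00 mm); Merging all regions: the regions partially overlap (shared area 63.32 mm²), so the edge portions inside another operand are dropped and the merged outline is re-measured after clipping — boundary = 105.83 mm; the r=8 cylinder at (0.5, -1) contributes a regular 16-gon of circumradius 8 (perimeter = 2·16·8.000·sin(180°/16) = 49.94 mm); Subtracting the remaining from the first: starting from that combined region, the r=8 cylinder at (0.5, -1) partially overlaps it — only the 195.20 mm² overlap (of its 195.93 mm²) is removed, clipping the outline — boundary = 142.19 mm. Overall, the cross-section is a single solid region. Total boundary length (outer) = 142.19 mm.

142.19 mm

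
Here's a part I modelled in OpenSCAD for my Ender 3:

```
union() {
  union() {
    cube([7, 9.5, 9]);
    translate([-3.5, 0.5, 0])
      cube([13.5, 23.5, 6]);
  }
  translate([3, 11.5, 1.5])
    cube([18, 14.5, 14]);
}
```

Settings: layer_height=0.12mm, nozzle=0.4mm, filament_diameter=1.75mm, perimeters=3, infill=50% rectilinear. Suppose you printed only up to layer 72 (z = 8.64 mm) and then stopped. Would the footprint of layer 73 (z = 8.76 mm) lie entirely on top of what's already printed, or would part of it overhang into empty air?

entirely on top

Compare the two slices. At z = 8.64: the 7×9.5 cube contributes its full rectangle (area 66.50 mm²); the cube at (-3.5, 0.5) does not reach this height (z outside [0, 6]); Combining (union): only the 7×9.5 cube is present, so the union is just that shape — area = 66.50 mm²; the 18×14.5 cube at (3, 11.5) contributes its full rectangle (area 261.00 mm²); Merging all regions: the 2 present regions are separate (no shared area or edge), so areas and boundary lengths simply add and each stays a separate island — area = 327.50 mm². At z = 8.76: the cube (footprint 7×9.5) is included at this height (area 66.50 mm²); the cube at (-3.5, 0.5) is not intersected at this z (z outside [0, 6]); Taking the union: only the 7×9.5 cube is present, so the union is just that shape — area = 66.50 mm²; the cube at (3, 11.5) is present — its section is the full 18×14.5 rectangle (area 261.00 mm²); Taking the union: the 2 present regions are separate (no shared area or edge), so areas and boundary lengths simply add and each stays a separate island — area = 327.50 mm². Checking containment: the cross-section at z = 8.76 is a subset of the cross-section at z = 8.64.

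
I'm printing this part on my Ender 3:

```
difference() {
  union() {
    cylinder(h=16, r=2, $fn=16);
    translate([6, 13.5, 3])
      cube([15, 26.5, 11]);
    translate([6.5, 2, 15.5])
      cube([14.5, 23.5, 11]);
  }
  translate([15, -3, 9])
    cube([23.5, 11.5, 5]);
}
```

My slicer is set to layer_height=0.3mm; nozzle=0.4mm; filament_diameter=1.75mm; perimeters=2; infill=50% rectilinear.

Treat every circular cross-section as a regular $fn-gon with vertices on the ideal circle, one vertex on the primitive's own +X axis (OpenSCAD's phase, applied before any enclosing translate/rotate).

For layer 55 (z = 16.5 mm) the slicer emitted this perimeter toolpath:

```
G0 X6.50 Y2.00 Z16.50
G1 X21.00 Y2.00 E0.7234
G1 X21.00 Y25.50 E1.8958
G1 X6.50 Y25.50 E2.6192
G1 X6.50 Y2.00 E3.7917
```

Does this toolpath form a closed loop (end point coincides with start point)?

yes

Start point (G0): (6.50, 2.00). End point (last G1): the path returns to the start — closed.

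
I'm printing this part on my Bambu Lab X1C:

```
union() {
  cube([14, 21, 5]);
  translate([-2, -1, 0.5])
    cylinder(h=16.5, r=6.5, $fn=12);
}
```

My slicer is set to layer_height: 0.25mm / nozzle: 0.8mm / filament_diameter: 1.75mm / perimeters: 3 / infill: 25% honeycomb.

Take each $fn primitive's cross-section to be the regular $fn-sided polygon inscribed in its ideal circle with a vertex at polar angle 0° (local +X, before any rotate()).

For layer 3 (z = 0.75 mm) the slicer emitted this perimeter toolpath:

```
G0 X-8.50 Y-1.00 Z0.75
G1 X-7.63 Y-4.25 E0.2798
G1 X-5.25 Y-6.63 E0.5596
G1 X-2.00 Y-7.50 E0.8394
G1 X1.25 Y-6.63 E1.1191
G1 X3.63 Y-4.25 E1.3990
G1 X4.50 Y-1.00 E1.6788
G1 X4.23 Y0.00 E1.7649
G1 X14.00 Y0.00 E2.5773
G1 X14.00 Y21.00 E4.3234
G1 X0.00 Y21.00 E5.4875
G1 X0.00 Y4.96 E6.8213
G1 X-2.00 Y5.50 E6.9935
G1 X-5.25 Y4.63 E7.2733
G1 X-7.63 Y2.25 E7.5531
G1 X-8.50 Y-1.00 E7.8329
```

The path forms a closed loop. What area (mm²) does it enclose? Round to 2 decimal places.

Apply the shoelace formula to the sequence of (X, Y) vertices; enclosed area = 405.90 mm².

405.90 mm²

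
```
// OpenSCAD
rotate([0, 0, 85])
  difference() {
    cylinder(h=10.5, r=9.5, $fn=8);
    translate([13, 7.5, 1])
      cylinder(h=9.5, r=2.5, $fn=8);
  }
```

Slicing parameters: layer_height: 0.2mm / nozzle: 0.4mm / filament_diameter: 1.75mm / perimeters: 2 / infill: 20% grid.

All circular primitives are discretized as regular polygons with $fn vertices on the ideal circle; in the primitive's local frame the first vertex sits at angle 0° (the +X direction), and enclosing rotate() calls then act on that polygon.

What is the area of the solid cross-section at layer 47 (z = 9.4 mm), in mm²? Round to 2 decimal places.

255.27 mm²

At z = 9.4 mm: the r=9.5 cylinder gives a regular 8-gon of circumradius 9.5 (constant along its height) (area = (8/2)·9.500²·sin(360°/8) = 255.27 mm²); the cylinder at (13, 7.5): section is a regular 8-gon, circumradius r=2.5 (area = (8/2)·2.500²·sin(360°/8) = 17.68 mm²); Subtracting the remaining from the first: starting from the r=9.5 cylinder (255.27 mm²), the r=2.5 cylinder at (13, 7.5) misses the remaining region (no effect) — area = 255.27 mm²; (whole slice rotated 85° about Z — lengths, areas and connectivity unchanged). Overall, the cross-section is a single solid region. Net area = 255.27 mm².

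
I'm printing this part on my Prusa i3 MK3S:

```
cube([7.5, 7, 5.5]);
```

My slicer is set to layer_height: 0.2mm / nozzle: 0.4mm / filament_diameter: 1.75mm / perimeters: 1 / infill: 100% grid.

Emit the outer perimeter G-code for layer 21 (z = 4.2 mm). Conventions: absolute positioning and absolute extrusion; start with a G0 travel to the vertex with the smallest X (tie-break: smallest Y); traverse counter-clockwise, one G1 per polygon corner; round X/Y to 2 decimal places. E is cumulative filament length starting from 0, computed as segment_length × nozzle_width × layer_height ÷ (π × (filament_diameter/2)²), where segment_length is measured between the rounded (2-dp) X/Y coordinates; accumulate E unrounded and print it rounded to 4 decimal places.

At z = 4.2 mm: the 7.5×7 cube contributes its full rectangle. The outline is a single polygon with 4 vertices. Extrusion per mm of travel: 0.4 × 0.2 / (π × 0.875²) = 0.033260. Accumulating E over each segment gives final E = 0.9645.

G0 X0.00 Y0.00 Z4.20
G1 X7.50 Y0.00 E0.2495
G1 X7.50 Y7.00 E0.4823
G1 X0.00 Y7.00 E0.7317
G1 X0.00 Y0.00 E0.9645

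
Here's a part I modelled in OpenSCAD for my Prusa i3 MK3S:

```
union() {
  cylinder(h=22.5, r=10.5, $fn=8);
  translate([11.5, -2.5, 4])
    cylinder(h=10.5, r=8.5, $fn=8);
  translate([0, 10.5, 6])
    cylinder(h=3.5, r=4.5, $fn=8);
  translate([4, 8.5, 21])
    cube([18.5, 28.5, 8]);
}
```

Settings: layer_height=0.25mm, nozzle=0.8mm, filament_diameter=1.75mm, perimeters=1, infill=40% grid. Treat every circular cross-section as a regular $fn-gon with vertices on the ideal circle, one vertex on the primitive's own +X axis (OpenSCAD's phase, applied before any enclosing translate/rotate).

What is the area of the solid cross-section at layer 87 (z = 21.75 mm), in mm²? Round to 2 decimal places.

838.94 mm²

At z = 21.75 mm: the r=10.5 cylinder contributes a regular 8-gon of circumradius 10.5 (area = (8/2)·10.500²·sin(360°/8) = 311.83 mm²); the cylinder at (11.5, -2.5) is absent (z outside [4, 14.5]); the cylinder at (0, 10.5) is absent (z outside [6, 9.5]); the cube at (4, 8.5) (footprint 18.5×28.5) is included at this height (area 527.25 mm²); Combining (union): the regions partially overlap — summed areas 839.08 mm² minus the doubly-counted overlap 0.14 mm² gives 838.94 mm² — area = 838.94 mm². Overall, the cross-section is a single solid region. Net area = 838.94 mm².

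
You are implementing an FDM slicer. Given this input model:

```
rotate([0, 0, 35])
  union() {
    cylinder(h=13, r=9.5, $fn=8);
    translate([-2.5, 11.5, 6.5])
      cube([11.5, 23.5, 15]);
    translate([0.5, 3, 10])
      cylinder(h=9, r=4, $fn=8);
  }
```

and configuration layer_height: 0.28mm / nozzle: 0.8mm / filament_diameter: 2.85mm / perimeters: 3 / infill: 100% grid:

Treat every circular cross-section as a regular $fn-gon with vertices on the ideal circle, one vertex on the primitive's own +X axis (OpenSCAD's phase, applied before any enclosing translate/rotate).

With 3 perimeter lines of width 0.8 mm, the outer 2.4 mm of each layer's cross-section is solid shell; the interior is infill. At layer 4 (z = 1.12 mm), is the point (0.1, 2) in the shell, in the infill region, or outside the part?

At z = 1.12 mm: the r=9.5 cylinder contributes a regular 8-gon of circumradius 9.5; the cube at (-2.5, 11.5) is not intersected at this z (z outside [6.5, 21.5]); the cylinder at (0.5, 3) does not reach this height (z outside [10, 19]); Taking the union: only the r=9.5 cylinder is present, so the union is just that shape — 1 connected region; (whole slice rotated 35° about Z — lengths, areas and connectivity unchanged). Overall, the cross-section is a single solid region. Undo the 35° rotation: the query point maps to (1.229, 1.581) in the un-rotated model frame. The nearest boundary edge runs (6.72, 6.72)→(0.00, 9.50); distance from the point to it = 6.85 mm. The point is inside the cross-section and 6.85 mm from the nearest boundary — more than the 2.4 mm shell width (3 × 0.8), so it's in the infill interior.

infill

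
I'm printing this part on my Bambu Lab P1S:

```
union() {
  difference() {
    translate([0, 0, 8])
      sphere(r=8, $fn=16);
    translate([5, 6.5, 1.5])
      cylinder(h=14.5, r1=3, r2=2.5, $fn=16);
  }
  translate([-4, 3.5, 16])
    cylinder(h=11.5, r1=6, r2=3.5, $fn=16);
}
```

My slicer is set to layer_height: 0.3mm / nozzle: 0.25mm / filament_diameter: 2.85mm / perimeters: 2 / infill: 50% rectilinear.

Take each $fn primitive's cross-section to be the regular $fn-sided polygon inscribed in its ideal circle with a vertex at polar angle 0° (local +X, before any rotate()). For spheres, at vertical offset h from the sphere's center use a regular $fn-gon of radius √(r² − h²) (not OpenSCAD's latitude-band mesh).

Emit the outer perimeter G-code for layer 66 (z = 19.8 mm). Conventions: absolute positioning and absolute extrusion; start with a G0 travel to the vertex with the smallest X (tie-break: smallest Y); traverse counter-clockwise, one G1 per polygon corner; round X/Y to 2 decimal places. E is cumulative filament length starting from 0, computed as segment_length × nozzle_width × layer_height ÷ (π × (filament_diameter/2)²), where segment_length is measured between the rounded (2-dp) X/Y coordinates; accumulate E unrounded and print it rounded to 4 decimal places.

At z = 19.8 mm: the sphere is not intersected at this z (|z−center|=11.800 > r=8); the cone at (5, 6.5) is absent (z outside [1.5, 16]); Subtracting the remaining from the first: the first operand is absent here, so nothing remains; the cone at (-4, 3.5) (r1=6→r2=3.5) has section circumradius 5.174 here — a regular 16-gon; Taking the union: only the cone at (-4, 3.5) is present, so the union is just that shape — 1 connected region. The outline is a single polygon with 16 vertices. Extrusion per mm of travel: 0.25 × 0.3 / (π × 1.425²) = 0.011757. Accumulating E over each segment gives final E = 0.3797.

G0 X-9.17 Y3.50 Z19.80
G1 X-8.78 Y1.52 E0.0237
G1 X-7.66 Y-0.16 E0.0475
G1 X-5.98 Y-1.28 E0.0712
G1 X-4.00 Y-1.67 E0.0949
G1 X-2.02 Y-1.28 E0.1187
G1 X-0.34 Y-0.16 E0.1424
G1 X0.78 Y1.52 E0.1661
G1 X1.17 Y3.50 E0.1899
G1 X0.78 Y5.48 E0.2136
G1 X-0.34 Y7.16 E0.2373
G1 X-2.02 Y8.28 E0.2611
G1 X-4.00 Y8.67 E0.2848
G1 X-5.98 Y8.28 E0.3085
G1 X-7.66 Y7.16 E0.3322
G1 X-8.78 Y5.48 E0.3560
G1 X-9.17 Y3.50 E0.3797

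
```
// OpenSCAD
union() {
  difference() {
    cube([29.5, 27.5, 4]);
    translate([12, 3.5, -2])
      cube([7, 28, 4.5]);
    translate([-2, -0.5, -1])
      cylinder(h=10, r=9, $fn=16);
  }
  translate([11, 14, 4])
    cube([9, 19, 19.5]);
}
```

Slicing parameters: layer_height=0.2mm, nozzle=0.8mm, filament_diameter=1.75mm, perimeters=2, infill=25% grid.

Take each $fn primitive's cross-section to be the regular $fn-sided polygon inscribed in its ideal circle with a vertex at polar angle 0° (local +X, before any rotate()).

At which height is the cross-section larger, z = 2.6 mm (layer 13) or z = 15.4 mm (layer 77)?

layer 13 (z = 2.6 mm)

Layer 13 (z = 2.6): the cube is present — its section is the full 29.5×27.5 rectangle (area 811.25 mm²); the cube at (12, 3.5) does not reach this height (z outside [-2, 2.5]); the cylinder at (-2, -0.5): section is a regular 16-gon, circumradius r=9 (area = (16/2)·9.000²·sin(360°/16) = 247.98 mm²); Subtracting the remaining from the first: starting from the 29.5×27.5 cube (811.25 mm²), the r=9 cylinder at (-2, -0.5) partially overlaps it — only the 40.92 mm² overlap (of its 247.98 mm²) is removed, clipping the outline — area = 770.33 mm²; the cube at (11, 14) is absent (z outside [4, 23.5]); Taking the union: only that combined region is present, so the union is just that shape — area = 770.33 mm². So its area = 770.33 mm². Layer 77 (z = 15.4): the cube does not reach this height (z outside [0, 4]); the cube at (12, 3.5) is absent (z outside [-2, 2.5]); the cylinder at (-2, -0.5) is absent (z outside [-1, 9]); Subtracting the remaining from the first: the first operand is absent here, so nothing remains; the cube at (11, 14) is present — its section is the full 9×19 rectangle (area 171.00 mm²); Taking the union: only the 9×19 cube at (11, 14) is present, so the union is just that shape — area = 171.00 mm². So its area = 171.00 mm². Layer 13 is larger (770.33 vs 171.00 mm²).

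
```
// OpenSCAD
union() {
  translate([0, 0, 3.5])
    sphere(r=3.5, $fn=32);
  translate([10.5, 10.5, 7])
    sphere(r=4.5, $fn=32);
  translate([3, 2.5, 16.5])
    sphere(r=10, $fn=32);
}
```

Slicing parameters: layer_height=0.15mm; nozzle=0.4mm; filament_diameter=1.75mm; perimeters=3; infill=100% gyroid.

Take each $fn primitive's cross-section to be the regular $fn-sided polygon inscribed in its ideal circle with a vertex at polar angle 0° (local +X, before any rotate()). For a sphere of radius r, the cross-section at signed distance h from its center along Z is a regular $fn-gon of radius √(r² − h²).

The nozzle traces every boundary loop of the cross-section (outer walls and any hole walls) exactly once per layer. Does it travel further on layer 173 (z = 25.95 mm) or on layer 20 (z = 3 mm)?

layer 20 (z = 3 mm)

Layer 173 (z = 25.95): the sphere does not reach this height (|z−center|=22.450 > r=3.5); the sphere at (10.5, 10.5) is absent (|z−center|=18.950 > r=4.5); the sphere at (3, 2.5): section is a regular 32-gon, circumradius = √(r²−h²) = √(10²−9.45²) = 3.271 (perimeter = 2·32·3.271·sin(180°/32) = 20.52 mm); Taking the union: only the r=10 sphere at (3, 2.5) is present, so the union is just that shape — boundary = 20.52 mm. So its perimeter = 20.52 mm. Layer 20 (z = 3): the r=3.5 sphere slices to a regular 32-gon of circumradius 3.464 (√(r²−h²) with h=0.5 from center) (perimeter = 2·32·3.464·sin(180°/32) = 21.73 mm); the r=4.5 sphere at (10.5, 10.5) slices to a regular 32-gon of circumradius 2.062 (√(r²−h²) with h=4 from center) (perimeter = 2·32·2.062·sin(180°/32) = 12.93 mm); the sphere at (3, 2.5) is absent (|z−center|=13.500 > r=10); Taking the union: the 2 present regions are separate (no shared area or edge), so areas and boundary lengths simply add and each stays a separate island — boundary = 34.66 mm. So its perimeter = 34.66 mm. Layer 20 is larger (34.66 vs 20.52 mm).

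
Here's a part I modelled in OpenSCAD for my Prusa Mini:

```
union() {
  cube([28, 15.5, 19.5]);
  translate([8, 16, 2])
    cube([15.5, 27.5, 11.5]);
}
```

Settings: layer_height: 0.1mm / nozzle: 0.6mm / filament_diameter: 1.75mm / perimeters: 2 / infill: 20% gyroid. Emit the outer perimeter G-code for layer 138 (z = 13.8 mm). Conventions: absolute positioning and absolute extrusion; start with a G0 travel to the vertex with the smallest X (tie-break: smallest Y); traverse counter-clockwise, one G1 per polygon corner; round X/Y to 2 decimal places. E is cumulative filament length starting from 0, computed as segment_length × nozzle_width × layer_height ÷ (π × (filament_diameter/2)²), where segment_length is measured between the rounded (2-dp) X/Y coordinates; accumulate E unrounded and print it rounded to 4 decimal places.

At z = 13.8 mm: the 28×15.5 cube contributes its full rectangle; the cube at (8, 16) is absent (z outside [2, 13.5]); Taking the union: only the 28×15.5 cube is present, so the union is just that shape — 1 connected region. The outline is a single polygon with 4 vertices. Extrusion per mm of travel: 0.6 × 0.1 / (π × 0.875²) = 0.024945. Accumulating E over each segment gives final E = 2.1702.

G0 X0.00 Y0.00 Z13.80
G1 X28.00 Y0.00 E0.6985
G1 X28.00 Y15.50 E1.0851
G1 X0.00 Y15.50 E1.7836
G1 X0.00 Y0.00 E2.1702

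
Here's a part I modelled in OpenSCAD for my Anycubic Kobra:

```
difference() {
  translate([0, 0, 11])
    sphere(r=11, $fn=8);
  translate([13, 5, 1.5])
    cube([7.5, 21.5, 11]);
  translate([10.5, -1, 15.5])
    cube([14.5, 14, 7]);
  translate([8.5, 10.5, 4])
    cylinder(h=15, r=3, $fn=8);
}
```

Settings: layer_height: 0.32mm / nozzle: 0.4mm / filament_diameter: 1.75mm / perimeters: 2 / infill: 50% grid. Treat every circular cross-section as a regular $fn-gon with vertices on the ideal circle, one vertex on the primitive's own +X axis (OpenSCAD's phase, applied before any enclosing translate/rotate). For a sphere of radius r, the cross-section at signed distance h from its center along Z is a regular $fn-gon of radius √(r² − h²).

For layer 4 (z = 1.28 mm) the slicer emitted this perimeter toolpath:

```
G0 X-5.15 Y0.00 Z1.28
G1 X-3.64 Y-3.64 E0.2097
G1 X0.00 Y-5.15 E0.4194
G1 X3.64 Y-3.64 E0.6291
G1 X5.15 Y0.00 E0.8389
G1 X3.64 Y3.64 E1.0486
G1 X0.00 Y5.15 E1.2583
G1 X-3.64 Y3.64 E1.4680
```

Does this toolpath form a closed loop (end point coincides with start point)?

no

Start point (G0): (-5.15, 0.00). End point (last G1): the path does not return to the start — open.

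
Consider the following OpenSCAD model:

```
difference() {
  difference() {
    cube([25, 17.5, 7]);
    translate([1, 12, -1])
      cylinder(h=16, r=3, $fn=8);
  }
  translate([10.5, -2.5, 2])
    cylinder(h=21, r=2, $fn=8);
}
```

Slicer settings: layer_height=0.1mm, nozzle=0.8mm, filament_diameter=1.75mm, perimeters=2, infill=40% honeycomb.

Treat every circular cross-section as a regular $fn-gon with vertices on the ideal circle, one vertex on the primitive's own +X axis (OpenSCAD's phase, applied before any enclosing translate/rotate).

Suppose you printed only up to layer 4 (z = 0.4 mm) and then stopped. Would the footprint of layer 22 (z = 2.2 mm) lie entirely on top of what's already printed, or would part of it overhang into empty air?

Compare the two slices. At z = 0.4: the 25×17.5 cube contributes its full rectangle (area 437.50 mm²); the r=3 cylinder at (1, 12) contributes a regular 8-gon of circumradius 3 (area = (8/2)·3.000²·sin(360°/8) = 25.46 mm²); Subtracting the remaining from the first: starting from the 25×17.5 cube (437.50 mm²), the r=3 cylinder at (1, 12) partially overlaps it — only the 18.31 mm² overlap (of its 25.46 mm²) is removed, clipping the outline — area = 419.19 mm²; the cylinder at (10.5, -2.5) does not reach this height (z outside [2, 23]); Subtracting the remaining from the first: none of the subtracted shapes is present at this height, so the result so far is unchanged — area = 419.19 mm². At z = 2.2: the cube is present — its section is the full 25×17.5 rectangle (area 437.50 mm²); the cylinder at (1, 12): section is a regular 8-gon, circumradius r=3 (area = (8/2)·3.000²·sin(360°/8) = 25.46 mm²); After the difference (first − rest): starting from the 25×17.5 cube (437.50 mm²), the r=3 cylinder at (1, 12) partially overlaps it — only the 18.31 mm² overlap (of its 25.46 mm²) is removed, clipping the outline — area = 419.19 mm²; the r=2 cylinder at (10.5, -2.5) contributes a regular 8-gon of circumradius 2 (area = (8/2)·2.000²·sin(360°/8) = 11.31 mm²); Taking the first minus the rest: starting from that combined region (419.19 mm²), the r=2 cylinder at (10.5, -2.5) misses the remaining region (no effect) — area = 419.19 mm². Checking containment: the cross-section at z = 2.2 is a subset of the cross-section at z = 0.4.

entirely on top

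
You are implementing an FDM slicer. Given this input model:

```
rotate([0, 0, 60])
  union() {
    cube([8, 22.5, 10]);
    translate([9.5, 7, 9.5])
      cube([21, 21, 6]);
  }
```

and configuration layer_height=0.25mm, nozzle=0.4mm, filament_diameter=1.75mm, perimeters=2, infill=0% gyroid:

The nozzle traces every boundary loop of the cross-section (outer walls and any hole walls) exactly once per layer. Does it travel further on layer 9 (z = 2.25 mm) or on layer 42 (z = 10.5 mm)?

Layer 9 (z = 2.25): the cube is present — its section is the full 8×22.5 rectangle (perimeter 61.00 mm); the cube at (9.5, 7) is not intersected at this z (z outside [9.5, 15.5]); Combining (union): only the 8×22.5 cube is present, so the union is just that shape — boundary = 61.00 mm; (rotated 60° about Z; rotation is an isometry so areas/perimeters/island counts are preserved). So its perimeter = 61.00 mm. Layer 42 (z = 10.5): the cube is not intersected at this z (z outside [0, 10]); the 21×21 cube at (9.5, 7) contributes its full rectangle (perimeter 84.00 mm); Combining (union): only the 21×21 cube at (9.5, 7) is present, so the union is just that shape — boundary = 84.00 mm; (rotated 60° about Z; rotation is an isometry so areas/perimeters/island counts are preserved). So its perimeter = 84.00 mm. Layer 42 is larger (84.00 vs 61.00 mm).

layer 42 (z = 10.5 mm)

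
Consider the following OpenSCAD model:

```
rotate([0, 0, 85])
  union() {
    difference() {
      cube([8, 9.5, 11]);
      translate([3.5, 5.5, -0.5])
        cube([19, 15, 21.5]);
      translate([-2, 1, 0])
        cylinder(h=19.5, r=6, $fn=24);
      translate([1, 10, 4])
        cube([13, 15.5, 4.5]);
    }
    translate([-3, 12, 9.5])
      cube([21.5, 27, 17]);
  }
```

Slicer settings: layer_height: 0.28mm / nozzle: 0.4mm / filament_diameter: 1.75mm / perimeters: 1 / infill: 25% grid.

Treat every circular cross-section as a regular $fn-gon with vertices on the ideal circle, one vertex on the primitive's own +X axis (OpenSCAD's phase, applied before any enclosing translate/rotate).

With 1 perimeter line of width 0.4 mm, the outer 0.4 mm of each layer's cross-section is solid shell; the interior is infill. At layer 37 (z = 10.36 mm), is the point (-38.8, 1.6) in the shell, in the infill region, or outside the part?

At z = 10.36 mm: the cube is present — its section is the full 8×9.5 rectangle; the cube at (3.5, 5.5) is present — its section is the full 19×15 rectangle; the cylinder at (-2, 1): section is a regular 24-gon, circumradius r=6; the cube at (1, 10) does not reach this height (z outside [4, 8.5]); Taking the first minus the rest: starting from the 8×9.5 cube, the 19×15 cube at (3.5, 5.5) partially overlaps it — only the 18.00 mm² overlap (of its 285.00 mm²) is removed, clipping the outline; the r=6 cylinder at (-2, 1) partially overlaps it — only the 20.18 mm² overlap (of its 111.81 mm²) is removed, clipping the outline — 1 connected region; the cube at (-3, 12) is present — its section is the full 21.5×27 rectangle; Taking the union: the 2 present regions are separate (no shared area or edge), so areas and boundary lengths simply add and each stays a separate island — 2 connected regions; (whole slice rotated 85° about Z — lengths, areas and connectivity unchanged). Overall, the cross-section has 2 separate islands. Undo the 85° rotation: the query point maps to (-1.788, 38.792) in the un-rotated model frame. The nearest boundary edge runs (-3.00, 39.00)→(18.50, 39.00); distance from the point to it = 0.21 mm. (Shell/infill is judged within the island containing the point — the largest one.) The point is inside the cross-section, 0.21 mm from the nearest boundary — within the 0.4 mm shell band (1 × 0.4).

shell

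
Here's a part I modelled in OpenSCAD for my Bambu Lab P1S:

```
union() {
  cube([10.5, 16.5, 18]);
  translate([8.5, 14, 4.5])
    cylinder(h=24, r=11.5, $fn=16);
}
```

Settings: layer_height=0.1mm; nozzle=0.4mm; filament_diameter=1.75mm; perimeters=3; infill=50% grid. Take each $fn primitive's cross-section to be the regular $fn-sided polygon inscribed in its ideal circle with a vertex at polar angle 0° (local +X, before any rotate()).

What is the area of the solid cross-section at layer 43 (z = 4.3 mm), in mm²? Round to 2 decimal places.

173.25 mm²

At z = 4.3 mm: the cube (footprint 10.5×16.5) is included at this height (area 173.25 mm²); the cylinder at (8.5, 14) is absent (z outside [4.5, 28.5]); Taking the union: only the 10.5×16.5 cube is present, so the union is just that shape — area = 173.25 mm². Overall, the cross-section is a single solid region. Net area = 173.25 mm².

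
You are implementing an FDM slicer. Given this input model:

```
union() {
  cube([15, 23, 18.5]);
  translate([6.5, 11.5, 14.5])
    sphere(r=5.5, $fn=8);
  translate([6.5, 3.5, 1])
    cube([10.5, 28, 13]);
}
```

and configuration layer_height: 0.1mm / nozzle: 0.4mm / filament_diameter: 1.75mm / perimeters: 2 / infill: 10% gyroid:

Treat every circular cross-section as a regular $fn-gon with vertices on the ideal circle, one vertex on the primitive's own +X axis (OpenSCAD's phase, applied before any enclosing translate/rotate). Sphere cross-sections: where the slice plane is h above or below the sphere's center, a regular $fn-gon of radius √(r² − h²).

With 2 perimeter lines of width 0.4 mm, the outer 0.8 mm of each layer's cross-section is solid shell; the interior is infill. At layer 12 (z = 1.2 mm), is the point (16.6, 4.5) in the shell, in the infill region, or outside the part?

At z = 1.2 mm: the cube is present — its section is the full 15×23 rectangle; the sphere at (6.5, 11.5) does not reach this height (|z−center|=13.300 > r=5.5); the 10.5×28 cube at (6.5, 3.5) contributes its full rectangle; Taking the union: the regions partially overlap (shared area 165.75 mm²), so overlapping operands fuse into one piece — 1 connected region. Overall, the cross-section is a single solid region. The nearest boundary edge runs (17.00, 31.50)→(17.00, 3.50); distance from the point to it = 0.40 mm. The point is inside the cross-section, 0.40 mm from the nearest boundary — within the 0.8 mm shell band (2 × 0.4).

shell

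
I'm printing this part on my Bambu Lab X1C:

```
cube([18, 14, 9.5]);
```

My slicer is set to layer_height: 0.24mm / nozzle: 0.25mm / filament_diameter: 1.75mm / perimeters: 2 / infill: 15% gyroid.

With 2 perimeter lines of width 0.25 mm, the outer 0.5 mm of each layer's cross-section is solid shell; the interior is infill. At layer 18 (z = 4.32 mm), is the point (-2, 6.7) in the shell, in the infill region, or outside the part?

outside

At z = 4.32 mm: the 18×14 cube contributes its full rectangle. Overall, the cross-section is a single solid region. The nearest boundary edge runs (0.00, 14.00)→(0.00, 0.00); distance from the point to it = 2.00 mm. The point is not inside any of the regions above, so it lies outside the cross-section (2.00 mm from the nearest boundary).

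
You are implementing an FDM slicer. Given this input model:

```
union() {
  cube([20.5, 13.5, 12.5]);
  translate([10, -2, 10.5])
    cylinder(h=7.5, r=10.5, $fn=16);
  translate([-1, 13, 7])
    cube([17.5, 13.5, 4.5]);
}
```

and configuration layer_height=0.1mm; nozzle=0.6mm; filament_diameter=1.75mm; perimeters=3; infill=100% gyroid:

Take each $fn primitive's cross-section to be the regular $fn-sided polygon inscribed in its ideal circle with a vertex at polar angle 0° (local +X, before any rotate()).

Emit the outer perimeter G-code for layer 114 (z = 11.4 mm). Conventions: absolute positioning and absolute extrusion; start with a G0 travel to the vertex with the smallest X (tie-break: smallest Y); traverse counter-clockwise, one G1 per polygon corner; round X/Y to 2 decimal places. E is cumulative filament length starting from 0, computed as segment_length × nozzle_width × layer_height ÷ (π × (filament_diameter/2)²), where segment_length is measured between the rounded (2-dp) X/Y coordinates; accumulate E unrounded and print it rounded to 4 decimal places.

At z = 11.4 mm: the cube is present — its section is the full 20.5×13.5 rectangle; the r=10.5 cylinder at (10, -2) contributes a regular 16-gon of circumradius 10.5; the cube at (-1, 13) (footprint 17.5×13.5) is included at this height; Taking the union: the regions partially overlap (shared area 135.78 mm²), so overlapping operands fuse into one piece — 1 connected region. The outline is a single polygon with 18 vertices. Extrusion per mm of travel: 0.6 × 0.1 / (π × 0.875²) = 0.024945. Accumulating E over each segment gives final E = 2.8128.

G0 X-1.00 Y13.00 Z11.40
G1 X0.00 Y13.00 E0.0249
G1 X0.00 Y0.51 E0.3365
G1 X-0.50 Y-2.00 E0.4004
G1 X0.30 Y-6.02 E0.5026
G1 X2.58 Y-9.42 E0.6047
G1 X5.98 Y-11.70 E0.7068
G1 X10.00 Y-12.50 E0.8091
G1 X14.02 Y-11.70 E0.9113
G1 X17.42 Y-9.42 E1.0134
G1 X19.70 Y-6.02 E1.1156
G1 X20.50 Y-2.00 E1.2178
G1 X20.10 Y0.00 E1.2687
G1 X20.50 Y0.00 E1.2787
G1 X20.50 Y13.50 E1.6154
G1 X16.50 Y13.50 E1.7152
G1 X16.50 Y26.50 E2.0395
G1 X-1.00 Y26.50 E2.4760
G1 X-1.00 Y13.00 E2.8128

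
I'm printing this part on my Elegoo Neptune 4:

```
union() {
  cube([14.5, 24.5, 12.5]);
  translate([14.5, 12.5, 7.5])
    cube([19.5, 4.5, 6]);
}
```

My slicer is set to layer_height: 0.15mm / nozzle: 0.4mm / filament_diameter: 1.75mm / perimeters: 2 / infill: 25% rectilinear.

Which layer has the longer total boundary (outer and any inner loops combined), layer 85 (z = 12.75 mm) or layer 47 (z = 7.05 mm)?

layer 47 (z = 7.05 mm)

Layer 85 (z = 12.75): the cube is not intersected at this z (z outside [0, 12.5]); the cube at (14.5, 12.5) (footprint 19.5×4.5) is included at this height (perimeter 48.00 mm); Merging all regions: only the 19.5×4.5 cube at (14.5, 12.5) is present, so the union is just that shape — boundary = 48.00 mm. So its perimeter = 48.00 mm. Layer 47 (z = 7.05): the 14.5×24.5 cube contributes its full rectangle (perimeter 78.00 mm); the cube at (14.5, 12.5) is absent (z outside [7.5, 13.5]); Taking the union: only the 14.5×24.5 cube is present, so the union is just that shape — boundary = 78.00 mm. So its perimeter = 78.00 mm. Layer 47 is larger (78.00 vs 48.00 mm).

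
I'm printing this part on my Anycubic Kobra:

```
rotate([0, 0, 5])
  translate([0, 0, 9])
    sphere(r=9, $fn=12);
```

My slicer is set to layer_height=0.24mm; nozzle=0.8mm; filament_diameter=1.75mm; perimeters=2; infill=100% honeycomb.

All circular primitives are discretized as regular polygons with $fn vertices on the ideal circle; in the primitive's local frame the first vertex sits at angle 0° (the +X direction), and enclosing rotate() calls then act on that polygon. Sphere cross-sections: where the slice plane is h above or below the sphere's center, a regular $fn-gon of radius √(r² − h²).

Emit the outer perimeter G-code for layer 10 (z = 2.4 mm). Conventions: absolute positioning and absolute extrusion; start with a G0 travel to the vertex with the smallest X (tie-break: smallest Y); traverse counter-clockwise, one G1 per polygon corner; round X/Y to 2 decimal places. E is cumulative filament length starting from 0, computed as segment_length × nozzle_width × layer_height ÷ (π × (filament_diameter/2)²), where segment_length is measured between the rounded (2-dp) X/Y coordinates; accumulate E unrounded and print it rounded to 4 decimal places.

At z = 2.4 mm: the sphere: section is a regular 12-gon, circumradius = √(r²−h²) = √(9²−6.6²) = 6.119; (whole slice rotated 5° about Z — lengths, areas and connectivity unchanged). The outline is a single polygon with 12 vertices. Extrusion per mm of travel: 0.8 × 0.24 / (π × 0.875²) = 0.079824. Accumulating E over each segment gives final E = 3.0353.

G0 X-6.10 Y-0.53 Z2.40
G1 X-5.01 Y-3.51 E0.2533
G1 X-2.59 Y-5.55 E0.5059
G1 X0.53 Y-6.10 E0.7588
G1 X3.51 Y-5.01 E1.0121
G1 X5.55 Y-2.59 E1.2648
G1 X6.10 Y0.53 E1.5177
G1 X5.01 Y3.51 E1.7710
G1 X2.59 Y5.55 E2.0236
G1 X-0.53 Y6.10 E2.2765
G1 X-3.51 Y5.01 E2.5298
G1 X-5.55 Y2.59 E2.7825
G1 X-6.10 Y-0.53 E3.0353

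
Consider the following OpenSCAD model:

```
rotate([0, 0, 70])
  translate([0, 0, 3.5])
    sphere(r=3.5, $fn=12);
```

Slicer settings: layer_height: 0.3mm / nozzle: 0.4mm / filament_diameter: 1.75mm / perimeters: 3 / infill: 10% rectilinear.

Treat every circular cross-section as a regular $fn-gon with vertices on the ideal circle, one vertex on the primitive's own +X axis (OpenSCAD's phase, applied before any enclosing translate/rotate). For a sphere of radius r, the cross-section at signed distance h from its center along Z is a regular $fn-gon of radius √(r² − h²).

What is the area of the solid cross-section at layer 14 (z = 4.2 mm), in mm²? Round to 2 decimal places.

At z = 4.2 mm: the r=3.5 sphere slices to a regular 12-gon of circumradius 3.429 (√(r²−h²) with h=0.7 from center) (area = (12/2)·3.429²·sin(360°/12) = 35.28 mm²); (whole slice rotated 70° about Z — lengths, areas and connectivity unchanged). Overall, the cross-section is a single solid region. Net area = 35.28 mm².

35.28 mm²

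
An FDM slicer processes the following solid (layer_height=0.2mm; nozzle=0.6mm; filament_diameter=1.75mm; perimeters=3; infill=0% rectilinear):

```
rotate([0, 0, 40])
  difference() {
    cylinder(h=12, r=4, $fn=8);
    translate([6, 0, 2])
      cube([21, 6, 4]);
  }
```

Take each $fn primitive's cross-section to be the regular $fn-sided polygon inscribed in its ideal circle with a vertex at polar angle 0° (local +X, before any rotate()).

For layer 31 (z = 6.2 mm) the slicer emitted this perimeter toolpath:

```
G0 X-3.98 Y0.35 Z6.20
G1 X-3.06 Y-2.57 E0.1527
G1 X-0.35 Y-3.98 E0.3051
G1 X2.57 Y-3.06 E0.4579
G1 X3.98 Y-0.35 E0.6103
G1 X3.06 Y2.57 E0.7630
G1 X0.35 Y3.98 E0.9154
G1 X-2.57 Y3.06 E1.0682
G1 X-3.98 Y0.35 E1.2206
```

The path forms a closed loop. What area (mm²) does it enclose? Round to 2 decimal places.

45.16 mm²

Apply the shoelace formula to the sequence of (X, Y) vertices; enclosed area = 45.16 mm².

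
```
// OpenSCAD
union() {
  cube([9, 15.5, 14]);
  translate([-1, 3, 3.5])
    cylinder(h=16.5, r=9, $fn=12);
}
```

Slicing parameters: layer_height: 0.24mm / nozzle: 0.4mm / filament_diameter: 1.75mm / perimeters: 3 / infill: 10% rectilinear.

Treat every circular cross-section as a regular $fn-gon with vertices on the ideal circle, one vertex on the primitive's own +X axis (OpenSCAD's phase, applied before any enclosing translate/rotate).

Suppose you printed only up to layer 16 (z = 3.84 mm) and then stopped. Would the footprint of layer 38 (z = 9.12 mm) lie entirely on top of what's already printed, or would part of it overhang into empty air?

Compare the two slices. At z = 3.84: the 9×15.5 cube contributes its full rectangle (area 139.50 mm²); the cylinder at (-1, 3): section is a regular 12-gon, circumradius r=9 (area = (12/2)·9.000²·sin(360°/12) = 243.00 mm²); Combining (union): the regions partially overlap — summed areas 382.50 mm² minus the doubly-counted overlap 74.68 mm² gives 307.82 mm² — area = 307.82 mm². At z = 9.12: the 9×15.5 cube contributes its full rectangle (area 139.50 mm²); the cylinder at (-1, 3): section is a regular 12-gon, circumradius r=9 (area = (12/2)·9.000²·sin(360°/12) = 243.00 mm²); Merging all regions: the regions partially overlap — summed areas 382.50 mm² minus the doubly-counted overlap 74.68 mm² gives 307.82 mm² — area = 307.82 mm². Checking containment: the cross-section at z = 9.12 is a subset of the cross-section at z = 3.84.

entirely on top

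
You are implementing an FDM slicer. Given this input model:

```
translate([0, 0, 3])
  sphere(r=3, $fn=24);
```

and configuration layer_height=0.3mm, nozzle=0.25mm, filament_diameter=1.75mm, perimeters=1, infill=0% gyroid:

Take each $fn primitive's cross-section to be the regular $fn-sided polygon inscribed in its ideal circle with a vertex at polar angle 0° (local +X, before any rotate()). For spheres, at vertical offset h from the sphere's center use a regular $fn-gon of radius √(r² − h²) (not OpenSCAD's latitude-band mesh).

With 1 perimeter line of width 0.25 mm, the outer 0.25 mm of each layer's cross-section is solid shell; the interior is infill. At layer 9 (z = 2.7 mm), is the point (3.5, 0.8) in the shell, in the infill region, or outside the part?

outside

At z = 2.7 mm: the sphere: section is a regular 24-gon, circumradius = √(r²−h²) = √(3²−0.3²) = 2.985. Overall, the cross-section is a single solid region. The nearest boundary edge runs (2.98, 0.00)→(2.88, 0.77); distance from the point to it = 0.62 mm. The point is not inside any of the regions above, so it lies outside the cross-section (0.62 mm from the nearest boundary).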